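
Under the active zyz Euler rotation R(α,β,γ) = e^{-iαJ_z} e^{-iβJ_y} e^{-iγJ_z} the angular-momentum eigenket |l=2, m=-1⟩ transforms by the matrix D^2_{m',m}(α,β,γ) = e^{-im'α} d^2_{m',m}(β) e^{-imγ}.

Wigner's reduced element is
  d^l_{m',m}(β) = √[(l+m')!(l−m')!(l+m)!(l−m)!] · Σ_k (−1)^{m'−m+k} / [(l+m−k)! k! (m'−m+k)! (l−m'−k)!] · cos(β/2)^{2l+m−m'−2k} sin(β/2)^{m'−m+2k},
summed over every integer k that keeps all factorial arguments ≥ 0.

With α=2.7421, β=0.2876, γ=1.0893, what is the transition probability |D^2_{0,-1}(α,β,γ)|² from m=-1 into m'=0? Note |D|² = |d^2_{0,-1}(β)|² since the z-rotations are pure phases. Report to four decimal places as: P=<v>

Split into d^2_{0,-1}(β=0.2876) × two z-phases.
Half-angle: c=0.989679, s=0.143305. N=√(2·2·1·6)=4.898979
k∈{0,1} keeps every argument non-negative
  k=0: (−1)^1·4.8990/(2)·0.9897^3·0.1433^1 = -0.340267
  k=1: (−1)^2·4.8990/(2)·0.9897^1·0.1433^3 = +0.007134
d^2_{0,-1}(0.2876) = -0.340267 +0.007134 = -0.333132
|D^2_{0,-1}|² = |d^2_{0,-1}(β)|² = (-0.333132)² = 0.110977 (the z-rotation phases have unit modulus)

P=0.1110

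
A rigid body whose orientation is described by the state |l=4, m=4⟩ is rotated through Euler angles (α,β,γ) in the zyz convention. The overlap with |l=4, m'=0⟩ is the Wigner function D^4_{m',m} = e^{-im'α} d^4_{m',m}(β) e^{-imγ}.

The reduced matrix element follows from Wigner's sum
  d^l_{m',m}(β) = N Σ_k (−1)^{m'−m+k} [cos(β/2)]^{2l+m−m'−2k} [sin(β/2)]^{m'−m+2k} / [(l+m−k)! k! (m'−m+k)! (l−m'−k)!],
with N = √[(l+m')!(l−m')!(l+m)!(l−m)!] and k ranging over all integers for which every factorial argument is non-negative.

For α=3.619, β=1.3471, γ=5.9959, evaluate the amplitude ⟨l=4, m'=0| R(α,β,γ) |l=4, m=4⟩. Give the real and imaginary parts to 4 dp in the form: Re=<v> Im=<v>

D^4_{0,4}(3.619,1.3471,5.9959) = e^{-i·0·3.619}·d^4_{0,4}(1.3471)·e^{-i·4·5.9959}. Compute d first:
With c≡cos(β/2)=0.781612 and s≡sin(β/2)=0.623765, N=[24·24·40320·1]^{1/2}=4819.161753
k∈{4} keeps every argument non-negative
  k=4: (−1)^0·4819.1618/(576)·0.7816^4·0.6238^4 = +0.472713
d^4_{0,4}(1.3471) = +0.472713
D = (+1.000000+0.000000i)·(+0.472713)·(+0.409271+0.912413i) = +0.193468+0.431309i

Re=0.1935 Im=0.4313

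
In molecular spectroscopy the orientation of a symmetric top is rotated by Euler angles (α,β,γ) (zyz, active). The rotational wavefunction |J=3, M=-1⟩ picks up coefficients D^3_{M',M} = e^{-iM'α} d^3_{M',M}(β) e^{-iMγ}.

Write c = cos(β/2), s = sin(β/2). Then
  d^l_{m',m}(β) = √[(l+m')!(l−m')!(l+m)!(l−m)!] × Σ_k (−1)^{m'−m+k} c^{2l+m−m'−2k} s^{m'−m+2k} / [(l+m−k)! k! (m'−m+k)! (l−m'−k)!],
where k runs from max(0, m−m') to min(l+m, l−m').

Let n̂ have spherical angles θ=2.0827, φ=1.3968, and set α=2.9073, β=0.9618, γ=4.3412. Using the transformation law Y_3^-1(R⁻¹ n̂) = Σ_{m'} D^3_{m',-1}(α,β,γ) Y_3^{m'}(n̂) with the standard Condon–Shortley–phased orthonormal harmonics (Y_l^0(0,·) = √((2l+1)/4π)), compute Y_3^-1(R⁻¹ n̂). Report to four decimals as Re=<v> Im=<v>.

Re=-0.1520 Im=0.1668

Need the full column D^3_{m',-1} for m'=−3..3 at α=2.9073, β=0.9618, γ=4.3412.
cos(β/2)=0.886579, sin(β/2)=0.462577
d^3_{-3,-1}: single k=2 term ⇒ +0.512016;  D = +0.450137+0.244003i
d^3_{-2,-1}: k∈[1..2] ⇒ +0.801256 -0.436250 = +0.365006;  D = -0.271745-0.243690i
d^3_{-1,-1}: k∈[0..2] ⇒ +0.485629 -1.057617 +0.215935 = -0.356053;  D = -0.202650-0.292756i
d^3_{0,-1}: k∈[0..2] ⇒ -0.877732 +0.716831 -0.065047 = -0.225948;  D = +0.081957+0.210560i
d^3_{1,-1}: k∈[0..2] ⇒ +0.793212 -0.287914 +0.009797 = +0.515096;  D = +0.070295+0.510277i
d^3_{2,-1}: k∈[0..1] ⇒ -0.436250 +0.059380 = -0.376870;  D = -0.036648+0.375084i
d^3_{3,-1}: single k=0 term ⇒ +0.139386;  D = -0.045390+0.131788i
Y_3^{m'}(θ=2.0827,φ=1.3968) and Σ D·Y over m':
  (+0.4501+0.2440i)·(-0.1378+0.2396i)  (-0.2717-0.2437i)·(+0.3577+0.1298i)  (-0.2027-0.2928i)·(+0.0097-0.0554i)  (+0.0820+0.2106i)·(+0.3291+0.0000i)  (+0.0703+0.5103i)·(-0.0097-0.0554i)  (-0.0366+0.3751i)·(+0.3577-0.1298i)  (-0.0454+0.1318i)·(+0.1378+0.2396i)
Y_3^-1(R⁻¹ n̂) = -0.152018+0.166827i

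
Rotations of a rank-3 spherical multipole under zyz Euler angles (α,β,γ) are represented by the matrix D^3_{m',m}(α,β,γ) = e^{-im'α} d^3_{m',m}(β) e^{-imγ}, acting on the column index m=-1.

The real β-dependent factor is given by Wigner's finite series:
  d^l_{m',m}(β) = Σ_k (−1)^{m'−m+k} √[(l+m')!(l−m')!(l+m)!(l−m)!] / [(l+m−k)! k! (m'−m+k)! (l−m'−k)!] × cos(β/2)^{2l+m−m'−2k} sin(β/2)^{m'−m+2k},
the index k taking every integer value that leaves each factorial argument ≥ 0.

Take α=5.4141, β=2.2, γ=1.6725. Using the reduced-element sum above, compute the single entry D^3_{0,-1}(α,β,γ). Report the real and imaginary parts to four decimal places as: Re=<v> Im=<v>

Split into d^3_{0,-1}(β=2.2) × two z-phases.
Half-angle: c=0.453596, s=0.891207. N=√(6·6·2·24)=41.569219
k: max(0,(-1)−(0))=0 … min(3+(-1),3−(0))=2
  k=0: (−1)^1·41.5692/(12)·0.4536^5·0.8912^1 = -0.059281
  k=1: (−1)^2·41.5692/(4)·0.4536^3·0.8912^3 = +0.686525
  k=2: (−1)^3·41.5692/(12)·0.4536^1·0.8912^5 = -0.883393
d^3_{0,-1}(2.2) = -0.059281 +0.686525 -0.883393 = -0.256149
Attach z-rotation phases: D = e^{-i(0)(5.4141)}·(-0.256149)·e^{-i(-1)(1.6725)} = +0.026006-0.254825i

Re=0.0260 Im=-0.2548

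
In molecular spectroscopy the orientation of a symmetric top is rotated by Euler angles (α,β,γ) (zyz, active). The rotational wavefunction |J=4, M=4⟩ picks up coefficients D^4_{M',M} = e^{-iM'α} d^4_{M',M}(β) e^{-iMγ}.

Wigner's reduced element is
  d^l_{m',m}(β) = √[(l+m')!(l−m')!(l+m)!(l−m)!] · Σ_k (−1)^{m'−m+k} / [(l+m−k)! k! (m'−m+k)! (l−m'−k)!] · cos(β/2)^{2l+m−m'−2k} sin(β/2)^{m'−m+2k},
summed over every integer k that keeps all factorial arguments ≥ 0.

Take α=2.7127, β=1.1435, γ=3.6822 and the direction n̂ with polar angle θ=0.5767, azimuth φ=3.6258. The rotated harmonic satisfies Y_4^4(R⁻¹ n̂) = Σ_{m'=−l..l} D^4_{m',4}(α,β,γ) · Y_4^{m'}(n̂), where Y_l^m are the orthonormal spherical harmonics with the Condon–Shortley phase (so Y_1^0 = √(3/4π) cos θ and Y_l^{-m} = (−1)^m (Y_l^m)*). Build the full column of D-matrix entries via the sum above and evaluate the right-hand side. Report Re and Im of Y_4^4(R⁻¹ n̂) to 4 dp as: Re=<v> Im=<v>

Need the full column D^4_{m',4} for m'=−4..4 at α=2.7127, β=1.1435, γ=3.6822.
cos(β/2)=0.840955, sin(β/2)=0.541105
d^4_{-4,4}: single k=8 term ⇒ +0.007349;  D = -0.005445+0.004936i
d^4_{-3,4}: single k=7 term ⇒ +0.032306;  D = +0.030791-0.009779i
d^4_{-2,4}: single k=6 term ⇒ +0.093932;  D = -0.093241-0.011373i
d^4_{-1,4}: single k=5 term ⇒ +0.206452;  D = +0.175976+0.107957i
d^4_{0,4}: single k=4 term ⇒ +0.358728;  D = -0.200069-0.297755i
d^4_{1,4}: single k=3 term ⇒ +0.498657;  D = +0.080794+0.492069i
d^4_{2,4}: single k=2 term ⇒ +0.547998;  D = +0.144135-0.528703i
d^4_{3,4}: single k=1 term ⇒ +0.455236;  D = -0.291542+0.349633i
d^4_{4,4}: single k=0 term ⇒ +0.250140;  D = +0.225579-0.108094i
Y_4^{m'}(θ=0.5767,φ=3.6258) and Σ D·Y over m':
  (-0.0054+0.0049i)·(-0.0140-0.0365i)  (+0.0308-0.0098i)·(-0.0201+0.1689i)  (-0.0932-0.0114i)·(+0.2208-0.3212i)  (+0.1760+0.1080i)·(-0.3672+0.1931i)  (-0.2001-0.2978i)·(-0.0845+0.0000i)  (+0.0808+0.4921i)·(+0.3672+0.1931i)  (+0.1441-0.5287i)·(+0.2208+0.3212i)  (-0.2915+0.3496i)·(+0.0201+0.1689i)  (+0.2256-0.1081i)·(-0.0140+0.0365i)
Y_4^4(R⁻¹ n̂) = -0.019384+0.145817i

Re=-0.0194 Im=0.1458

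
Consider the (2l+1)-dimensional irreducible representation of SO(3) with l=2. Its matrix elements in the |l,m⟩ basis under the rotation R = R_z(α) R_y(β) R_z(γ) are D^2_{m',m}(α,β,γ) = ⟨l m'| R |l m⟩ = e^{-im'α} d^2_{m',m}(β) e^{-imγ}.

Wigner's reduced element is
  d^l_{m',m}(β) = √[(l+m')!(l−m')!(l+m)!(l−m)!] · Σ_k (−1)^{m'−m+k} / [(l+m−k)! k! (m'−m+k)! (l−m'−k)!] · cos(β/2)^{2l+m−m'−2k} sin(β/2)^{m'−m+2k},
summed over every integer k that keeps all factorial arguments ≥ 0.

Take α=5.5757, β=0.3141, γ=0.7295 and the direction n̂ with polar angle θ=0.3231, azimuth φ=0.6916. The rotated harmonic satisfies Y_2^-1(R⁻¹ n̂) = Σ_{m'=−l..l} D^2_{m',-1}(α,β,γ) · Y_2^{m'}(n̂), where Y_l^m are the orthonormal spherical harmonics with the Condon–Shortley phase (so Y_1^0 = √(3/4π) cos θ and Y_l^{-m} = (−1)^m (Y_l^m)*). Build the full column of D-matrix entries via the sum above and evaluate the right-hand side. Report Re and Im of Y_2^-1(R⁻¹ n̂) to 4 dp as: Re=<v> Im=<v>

Need the full column D^2_{m',-1} for m'=−2..2 at α=5.5757, β=0.3141, γ=0.7295.
cos(β/2)=0.987693, sin(β/2)=0.156405
d^2_{-2,-1}: single k=1 term ⇒ +0.301403;  D = +0.233322-0.190799i
d^2_{-1,-1}: k∈[0..1] ⇒ +0.951673 -0.071593 = +0.880081;  D = +0.879867+0.019373i
d^2_{0,-1}: k∈[0..1] ⇒ -0.369141 +0.009257 = -0.359885;  D = -0.268297-0.239862i
d^2_{1,-1}: k∈[0..1] ⇒ +0.071593 -0.000598 = +0.070994;  D = +0.009471+0.070359i
d^2_{2,-1}: single k=0 term ⇒ -0.007558;  D = +0.004102-0.006348i
Y_2^{m'}(θ=0.3231,φ=0.6916) and Σ D·Y over m':
  (+0.2333-0.1908i)·(+0.0073-0.0383i)  (+0.8799+0.0194i)·(+0.1792-0.1483i)  (-0.2683-0.2399i)·(+0.5354+0.0000i)  (+0.0095+0.0704i)·(-0.1792-0.1483i)  (+0.0041-0.0063i)·(+0.0073+0.0383i)
Y_2^-1(R⁻¹ n̂) = +0.020267-0.279685i

Re=0.0203 Im=-0.2797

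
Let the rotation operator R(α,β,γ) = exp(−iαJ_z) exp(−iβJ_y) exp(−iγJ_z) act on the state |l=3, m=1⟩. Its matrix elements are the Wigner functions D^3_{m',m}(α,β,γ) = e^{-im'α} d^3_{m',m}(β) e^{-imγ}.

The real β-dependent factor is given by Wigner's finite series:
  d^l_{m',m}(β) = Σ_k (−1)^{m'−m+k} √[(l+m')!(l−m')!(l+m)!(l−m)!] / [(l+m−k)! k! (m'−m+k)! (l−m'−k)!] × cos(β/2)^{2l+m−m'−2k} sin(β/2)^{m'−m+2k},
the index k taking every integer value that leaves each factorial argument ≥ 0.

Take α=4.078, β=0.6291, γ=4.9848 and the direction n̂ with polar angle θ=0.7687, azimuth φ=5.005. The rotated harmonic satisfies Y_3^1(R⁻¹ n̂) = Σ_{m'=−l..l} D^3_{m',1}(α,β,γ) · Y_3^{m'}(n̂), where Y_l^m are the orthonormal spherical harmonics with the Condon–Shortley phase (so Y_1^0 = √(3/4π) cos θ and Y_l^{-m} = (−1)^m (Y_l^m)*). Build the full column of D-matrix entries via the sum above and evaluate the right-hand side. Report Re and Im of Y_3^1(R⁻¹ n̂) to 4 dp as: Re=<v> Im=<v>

Re=0.4364 Im=-0.0525

Need the full column D^3_{m',1} for m'=−3..3 at α=4.078, β=0.6291, γ=4.9848.
cos(β/2)=0.950936, sin(β/2)=0.309389
d^3_{-3,1}: single k=4 term ⇒ +0.032090;  D = +0.018246+0.026398i
d^3_{-2,1}: k∈[3..4] ⇒ +0.161063 -0.008525 = +0.152539;  D = -0.152472-0.004516i
d^3_{-1,1}: k∈[2..4] ⇒ +0.469639 -0.066284 +0.000877 = +0.404232;  D = +0.249116-0.318347i
d^3_{0,1}: k∈[1..3] ⇒ +0.833395 -0.264654 +0.009338 = +0.578079;  D = +0.155535+0.556762i
d^3_{1,1}: k∈[0..2] ⇒ +0.739447 -0.626186 +0.049713 = +0.162974;  D = -0.152413-0.057713i
d^3_{2,1}: k∈[0..1] ⇒ -0.760782 +0.161063 = -0.599718;  D = -0.503465+0.325861i
d^3_{3,1}: single k=0 term ⇒ +0.303151;  D = -0.018166+0.302606i
Y_3^{m'}(θ=0.7687,φ=5.005) and Σ D·Y over m':
  (+0.0182+0.0264i)·(-0.1079-0.0896i)  (-0.1525-0.0045i)·(-0.2960+0.1961i)  (+0.2491-0.3183i)·(+0.1026+0.3406i)  (+0.1555+0.5568i)·(-0.1117+0.0000i)  (-0.1524-0.0577i)·(-0.1026+0.3406i)  (-0.5035+0.3259i)·(-0.2960-0.1961i)  (-0.0182+0.3026i)·(+0.1079-0.0896i)
Y_3^1(R⁻¹ n̂) = +0.436393-0.052499i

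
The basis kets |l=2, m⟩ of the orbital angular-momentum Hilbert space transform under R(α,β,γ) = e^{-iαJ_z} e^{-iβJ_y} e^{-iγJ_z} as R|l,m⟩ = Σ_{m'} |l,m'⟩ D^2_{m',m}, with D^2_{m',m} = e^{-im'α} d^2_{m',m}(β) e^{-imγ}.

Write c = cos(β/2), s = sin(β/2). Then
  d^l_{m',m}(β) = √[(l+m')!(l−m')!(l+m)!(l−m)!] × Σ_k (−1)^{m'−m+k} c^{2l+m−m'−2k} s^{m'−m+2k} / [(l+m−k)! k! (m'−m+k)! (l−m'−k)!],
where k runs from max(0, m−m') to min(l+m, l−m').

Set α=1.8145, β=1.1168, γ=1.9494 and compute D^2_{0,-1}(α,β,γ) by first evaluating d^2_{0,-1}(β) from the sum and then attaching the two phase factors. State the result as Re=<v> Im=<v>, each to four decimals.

Re=0.1784 Im=-0.4485

D^2_{0,-1}(1.8145,1.1168,1.9494) = e^{-i·0·1.8145}·d^2_{0,-1}(1.1168)·e^{-i·-1·1.9494}. Compute d first:
Half-angle: c=0.848104, s=0.529830. N=√(2·2·1·6)=4.898979
The bounds max(0,m−m')=0 and min(l+m,l−m')=1 give 2 terms
  k=0: (−1)^1·4.8990/(2)·0.8481^3·0.5298^1 = -0.791698
  k=1: (−1)^2·4.8990/(2)·0.8481^1·0.5298^3 = +0.308983
d^2_{0,-1}(1.1168) = -0.791698 +0.308983 = -0.482715
Phases: e^{-i·(0)·1.8145}=+1.000000+0.000000i, e^{-i·(-1)·1.9494}=-0.369623+0.929182i ⇒ D=+0.178423-0.448530i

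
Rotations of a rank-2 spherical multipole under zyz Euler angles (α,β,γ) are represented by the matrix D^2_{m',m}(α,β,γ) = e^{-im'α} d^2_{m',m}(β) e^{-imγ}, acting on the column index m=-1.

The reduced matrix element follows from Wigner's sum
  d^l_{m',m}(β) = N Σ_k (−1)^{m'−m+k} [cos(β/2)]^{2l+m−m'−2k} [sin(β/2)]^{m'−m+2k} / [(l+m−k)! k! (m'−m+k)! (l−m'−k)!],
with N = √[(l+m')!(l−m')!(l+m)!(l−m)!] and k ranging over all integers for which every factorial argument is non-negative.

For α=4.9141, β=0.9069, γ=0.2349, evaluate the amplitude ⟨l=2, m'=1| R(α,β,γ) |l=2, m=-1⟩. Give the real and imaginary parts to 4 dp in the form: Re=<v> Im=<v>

Re=-0.0142 Im=0.4282

Split into d^2_{1,-1}(β=0.9069) × two z-phases.
With c≡cos(β/2)=0.898941 and s≡sin(β/2)=0.438069, N=[6·1·1·6]^{1/2}=6.000000
Admissible k: 0..1 (factorial args all ≥0)
  k=0: (−1)^2·6.0000/(2)·0.8989^2·0.4381^2 = +0.465232
  k=1: (−1)^3·6.0000/(6)·0.8989^0·0.4381^4 = -0.036827
d^2_{1,-1}(0.9069) = +0.465232 -0.036827 = +0.428405
D = (+0.200346+0.979725i)·(+0.428405)·(+0.972538+0.232746i) = -0.014216+0.428169i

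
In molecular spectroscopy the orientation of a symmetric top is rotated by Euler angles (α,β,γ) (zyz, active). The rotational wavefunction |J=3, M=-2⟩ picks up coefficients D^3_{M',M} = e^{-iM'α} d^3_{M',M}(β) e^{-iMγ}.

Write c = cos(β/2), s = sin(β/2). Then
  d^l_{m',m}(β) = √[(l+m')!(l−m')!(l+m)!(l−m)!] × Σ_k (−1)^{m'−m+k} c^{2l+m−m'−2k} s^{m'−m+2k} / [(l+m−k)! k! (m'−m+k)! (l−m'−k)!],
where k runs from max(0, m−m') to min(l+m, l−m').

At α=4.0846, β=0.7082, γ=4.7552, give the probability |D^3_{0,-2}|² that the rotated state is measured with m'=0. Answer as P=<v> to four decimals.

First d^3_{0,-2}(β=0.7082), then the phase factors e^{-i(0)α} and e^{-i(-2)γ}:
c=cos(0.7082/2)=0.937959, s=sin(0.7082/2)=0.346746; N=√[6·6·1·120]=65.726707
The bounds max(0,m−m')=0 and min(l+m,l−m')=1 give 2 terms
  k=0: (−1)^2·65.7267/(12)·0.9380^4·0.3467^2 = +0.509706
  k=1: (−1)^3·65.7267/(12)·0.9380^2·0.3467^4 = -0.069659
d^3_{0,-2}(0.7082) = +0.509706 -0.069659 = +0.440047
|D^3_{0,-2}|² = |d^3_{0,-2}(β)|² = (+0.440047)² = 0.193642 (the z-rotation phases have unit modulus)

P=0.1936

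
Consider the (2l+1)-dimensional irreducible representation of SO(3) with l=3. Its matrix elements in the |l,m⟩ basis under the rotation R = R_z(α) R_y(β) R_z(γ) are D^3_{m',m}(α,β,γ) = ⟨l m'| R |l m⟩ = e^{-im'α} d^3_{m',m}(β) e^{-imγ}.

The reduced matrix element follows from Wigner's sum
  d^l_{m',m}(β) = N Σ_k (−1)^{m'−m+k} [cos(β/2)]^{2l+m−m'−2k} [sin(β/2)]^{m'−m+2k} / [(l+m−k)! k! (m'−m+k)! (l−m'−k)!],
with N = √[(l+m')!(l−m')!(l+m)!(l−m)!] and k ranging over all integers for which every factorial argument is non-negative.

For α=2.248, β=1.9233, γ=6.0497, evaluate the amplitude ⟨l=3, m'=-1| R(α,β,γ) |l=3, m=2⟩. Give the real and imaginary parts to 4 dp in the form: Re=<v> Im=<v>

First d^3_{-1,2}(β=1.9233), then the phase factors e^{-i(-1)α} and e^{-i(2)γ}:
With c≡cos(β/2)=0.572168 and s≡sin(β/2)=0.820137, N=[2·24·120·1]^{1/2}=75.894664
k∈{3,4} keeps every argument non-negative
  k=3: (−1)^0·75.8947/(12)·0.5722^3·0.8201^3 = +0.653519
  k=4: (−1)^1·75.8947/(24)·0.5722^1·0.8201^5 = -0.671359
d^3_{-1,2}(1.9233) = +0.653519 -0.671359 = -0.017839
Attach z-rotation phases: D = e^{-i(-1)(2.248)}·(-0.017839)·e^{-i(2)(6.0497)} = +0.016240-0.007382i

Re=0.0162 Im=-0.0074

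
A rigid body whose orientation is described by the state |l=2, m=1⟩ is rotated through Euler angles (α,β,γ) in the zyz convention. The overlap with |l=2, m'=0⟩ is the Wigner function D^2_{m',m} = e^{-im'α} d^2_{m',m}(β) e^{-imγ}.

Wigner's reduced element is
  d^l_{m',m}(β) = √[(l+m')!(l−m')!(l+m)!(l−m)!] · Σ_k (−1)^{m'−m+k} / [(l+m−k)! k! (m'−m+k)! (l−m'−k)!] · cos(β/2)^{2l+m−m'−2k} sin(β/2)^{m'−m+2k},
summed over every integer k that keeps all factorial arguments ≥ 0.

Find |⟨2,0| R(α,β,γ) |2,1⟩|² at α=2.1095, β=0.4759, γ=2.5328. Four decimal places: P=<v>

P=0.2488

Split into d^2_{0,1}(β=0.4759) × two z-phases.
c=cos(0.4759/2)=0.971823, s=sin(0.4759/2)=0.235711; N=√[2·2·6·1]=4.898979
k: max(0,(1)−(0))=1 … min(2+(1),2−(0))=2
  k=1: (−1)^0·4.8990/(2)·0.9718^3·0.2357^1 = +0.529928
  k=2: (−1)^1·4.8990/(2)·0.9718^1·0.2357^3 = -0.031175
d^2_{0,1}(0.4759) = +0.529928 -0.031175 = +0.498754
|D^2_{0,1}|² = |d^2_{0,1}(β)|² = (+0.498754)² = 0.248755 (the z-rotation phases have unit modulus)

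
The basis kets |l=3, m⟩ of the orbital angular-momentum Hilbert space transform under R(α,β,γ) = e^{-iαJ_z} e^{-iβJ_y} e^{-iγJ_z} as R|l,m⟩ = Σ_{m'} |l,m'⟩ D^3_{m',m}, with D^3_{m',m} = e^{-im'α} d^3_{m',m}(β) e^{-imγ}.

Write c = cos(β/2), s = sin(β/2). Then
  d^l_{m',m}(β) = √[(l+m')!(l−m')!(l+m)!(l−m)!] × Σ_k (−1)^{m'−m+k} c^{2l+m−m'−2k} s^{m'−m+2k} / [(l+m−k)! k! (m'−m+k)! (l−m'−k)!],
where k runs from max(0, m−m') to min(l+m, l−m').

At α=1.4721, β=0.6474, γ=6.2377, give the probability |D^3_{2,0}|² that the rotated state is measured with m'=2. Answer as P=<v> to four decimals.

P=0.1578

D^3_{2,0}(1.4721,0.6474,6.2377) = e^{-i·2·1.4721}·d^3_{2,0}(0.6474)·e^{-i·0·6.2377}. Compute d first:
Half-angle: c=0.948065, s=0.318077. N=√(120·1·6·6)=65.726707
k: max(0,(0)−(2))=0 … min(3+(0),3−(2))=1
  k=0: (−1)^2·65.7267/(12)·0.9481^4·0.3181^2 = +0.447689
  k=1: (−1)^3·65.7267/(12)·0.9481^2·0.3181^4 = -0.050392
d^3_{2,0}(0.6474) = +0.447689 -0.050392 = +0.397297
|D^3_{2,0}|² = |d^3_{2,0}(β)|² = (+0.397297)² = 0.157845 (the z-rotation phases have unit modulus)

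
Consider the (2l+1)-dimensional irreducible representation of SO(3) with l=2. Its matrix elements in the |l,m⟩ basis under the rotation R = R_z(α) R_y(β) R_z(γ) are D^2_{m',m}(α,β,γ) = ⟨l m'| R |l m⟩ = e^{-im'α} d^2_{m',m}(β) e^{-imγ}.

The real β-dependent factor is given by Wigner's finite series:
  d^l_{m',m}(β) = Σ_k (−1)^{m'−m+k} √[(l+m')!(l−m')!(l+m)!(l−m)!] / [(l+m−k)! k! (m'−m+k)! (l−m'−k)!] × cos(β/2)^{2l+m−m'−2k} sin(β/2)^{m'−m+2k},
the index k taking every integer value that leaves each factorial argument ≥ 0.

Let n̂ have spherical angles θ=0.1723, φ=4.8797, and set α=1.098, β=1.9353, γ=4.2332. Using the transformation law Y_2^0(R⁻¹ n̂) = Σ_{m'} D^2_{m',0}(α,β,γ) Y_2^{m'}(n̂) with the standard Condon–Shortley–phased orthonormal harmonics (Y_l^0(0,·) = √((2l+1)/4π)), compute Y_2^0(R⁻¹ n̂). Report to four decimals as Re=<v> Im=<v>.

Need the full column D^2_{m',0} for m'=−2..2 at α=1.098, β=1.9353, γ=4.2332.
cos(β/2)=0.567236, sin(β/2)=0.823555
d^2_{-2,0}: single k=2 term ⇒ +0.534551;  D = -0.312853+0.433437i
d^2_{-1,0}: k∈[1..2] ⇒ +0.368180 -0.776100 = -0.407919;  D = -0.185757-0.363170i
d^2_{0,0}: k∈[0..2] ⇒ +0.103528 -0.872918 +0.460013 = -0.309377;  D = -0.309377+0.000000i
d^2_{1,0}: k∈[0..1] ⇒ -0.368180 +0.776100 = +0.407919;  D = +0.185757-0.363170i
d^2_{2,0}: single k=0 term ⇒ +0.534551;  D = -0.312853-0.433437i
Y_2^{m'}(θ=0.1723,φ=4.8797) and Σ D·Y over m':
  (-0.3129+0.4334i)·(-0.0107+0.0037i)  (-0.1858-0.3632i)·(+0.0217+0.1287i)  (-0.3094+0.0000i)·(+0.6030+0.0000i)  (+0.1858-0.3632i)·(-0.0217+0.1287i)  (-0.3129-0.4334i)·(-0.0107-0.0037i)
Y_2^0(R⁻¹ n̂) = -0.097683-0.000000i

Re=-0.0977 Im=0.0000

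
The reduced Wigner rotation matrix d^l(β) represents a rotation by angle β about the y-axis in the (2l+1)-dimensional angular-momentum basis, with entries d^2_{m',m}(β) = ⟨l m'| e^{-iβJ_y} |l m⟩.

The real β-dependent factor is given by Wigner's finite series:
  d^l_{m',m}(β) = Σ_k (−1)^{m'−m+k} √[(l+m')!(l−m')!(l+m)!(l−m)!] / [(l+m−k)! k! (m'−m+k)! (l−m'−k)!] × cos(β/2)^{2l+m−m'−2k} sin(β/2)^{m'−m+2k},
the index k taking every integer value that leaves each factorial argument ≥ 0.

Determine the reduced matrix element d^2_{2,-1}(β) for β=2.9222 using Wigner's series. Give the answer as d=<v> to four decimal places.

d^2_{2,-1}(β=2.9222) via Wigner's sum:
c=cos(2.9222/2)=0.109476, s=sin(2.9222/2)=0.993989; N=√[24·1·1·6]=12.000000
Admissible k: 0..0 (factorial args all ≥0)
  k=0: (−1)^3·12.0000/(6)·0.1095^1·0.9940^3 = -0.215028
d^2_{2,-1}(2.9222) = -0.215028

d=-0.2150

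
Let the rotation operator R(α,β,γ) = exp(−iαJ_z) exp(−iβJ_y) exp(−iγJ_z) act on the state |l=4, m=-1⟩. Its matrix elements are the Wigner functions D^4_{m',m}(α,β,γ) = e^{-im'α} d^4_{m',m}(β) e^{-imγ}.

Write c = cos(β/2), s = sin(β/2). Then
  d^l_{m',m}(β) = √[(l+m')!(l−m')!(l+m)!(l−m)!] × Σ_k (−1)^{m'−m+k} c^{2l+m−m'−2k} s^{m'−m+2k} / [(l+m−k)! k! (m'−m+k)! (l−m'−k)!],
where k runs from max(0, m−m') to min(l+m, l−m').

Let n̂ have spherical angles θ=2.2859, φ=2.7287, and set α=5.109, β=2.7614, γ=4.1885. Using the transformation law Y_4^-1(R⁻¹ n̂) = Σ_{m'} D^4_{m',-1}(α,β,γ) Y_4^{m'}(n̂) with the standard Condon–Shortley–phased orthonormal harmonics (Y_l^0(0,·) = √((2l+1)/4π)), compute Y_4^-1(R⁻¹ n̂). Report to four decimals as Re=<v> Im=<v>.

Re=-0.0267 Im=0.3229

Need the full column D^4_{m',-1} for m'=−4..4 at α=5.109, β=2.7614, γ=4.1885.
cos(β/2)=0.188953, sin(β/2)=0.981986
d^4_{-4,-1}: single k=3 term ⇒ +0.001707;  D = +0.001491-0.000831i
d^4_{-3,-1}: k∈[2..3] ⇒ +0.000348 -0.015681 = -0.015332;  D = -0.012056-0.009472i
d^4_{-2,-1}: k∈[1..3] ⇒ +0.000036 -0.004838 +0.087118 = +0.082315;  D = -0.021903+0.079348i
d^4_{-1,-1}: k∈[0..3] ⇒ +0.000002 -0.000658 +0.035560 -0.320141 = -0.285238;  D = +0.282931-0.036207i
d^4_{0,-1}: k∈[0..3] ⇒ -0.000038 +0.006120 -0.165294 +0.744059 = +0.584847;  D = -0.292570-0.506407i
d^4_{1,-1}: k∈[0..3] ⇒ +0.000439 -0.035560 +0.480212 -0.864654 = -0.419564;  D = -0.254013+0.333932i
d^4_{2,-1}: k∈[0..2] ⇒ -0.003226 +0.130677 -0.705876 = -0.578425;  D = -0.559912-0.145169i
d^4_{3,-1}: k∈[0..1] ⇒ +0.015681 -0.254104 = -0.238424;  D = -0.033961-0.235993i
d^4_{4,-1}: single k=0 term ⇒ -0.046098;  D = +0.039550-0.023682i
Y_4^{m'}(θ=2.2859,φ=2.7287) and Σ D·Y over m':
  (+0.0015-0.0008i)·(-0.0116+0.1433i)  (-0.0121-0.0095i)·(+0.1152+0.3339i)  (-0.0219+0.0793i)·(+0.2598+0.2817i)  (+0.2829-0.0362i)·(+0.0021+0.0009i)  (-0.2926-0.5064i)·(-0.3627+0.0000i)  (-0.2540+0.3339i)·(-0.0021+0.0009i)  (-0.5599-0.1452i)·(+0.2598-0.2817i)  (-0.0340-0.2360i)·(-0.1152+0.3339i)  (+0.0395-0.0237i)·(-0.0116-0.1433i)
Y_4^-1(R⁻¹ n̂) = -0.026724+0.322940i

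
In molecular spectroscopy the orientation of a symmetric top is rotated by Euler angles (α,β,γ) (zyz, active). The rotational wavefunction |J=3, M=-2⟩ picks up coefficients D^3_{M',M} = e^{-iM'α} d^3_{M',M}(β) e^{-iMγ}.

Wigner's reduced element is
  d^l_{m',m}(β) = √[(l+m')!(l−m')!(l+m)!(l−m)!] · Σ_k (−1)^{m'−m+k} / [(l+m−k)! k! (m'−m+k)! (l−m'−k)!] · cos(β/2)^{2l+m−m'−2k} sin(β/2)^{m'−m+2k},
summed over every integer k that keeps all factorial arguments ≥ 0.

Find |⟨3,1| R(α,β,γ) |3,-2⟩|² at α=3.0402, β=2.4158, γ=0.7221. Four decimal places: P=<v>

P=0.3254

First d^3_{1,-2}(β=2.4158), then the phase factors e^{-i(1)α} and e^{-i(-2)γ}:
c=cos(2.4158/2)=0.354983, s=sin(2.4158/2)=0.934873; N=√[24·2·1·120]=75.894664
The bounds max(0,m−m')=0 and min(l+m,l−m')=1 give 2 terms
  k=0: (−1)^3·75.8947/(12)·0.3550^3·0.9349^3 = -0.231159
  k=1: (−1)^4·75.8947/(24)·0.3550^1·0.9349^5 = +0.801623
d^3_{1,-2}(2.4158) = -0.231159 +0.801623 = +0.570464
|D^3_{1,-2}|² = |d^3_{1,-2}(β)|² = (+0.570464)² = 0.325429 (the z-rotation phases have unit modulus)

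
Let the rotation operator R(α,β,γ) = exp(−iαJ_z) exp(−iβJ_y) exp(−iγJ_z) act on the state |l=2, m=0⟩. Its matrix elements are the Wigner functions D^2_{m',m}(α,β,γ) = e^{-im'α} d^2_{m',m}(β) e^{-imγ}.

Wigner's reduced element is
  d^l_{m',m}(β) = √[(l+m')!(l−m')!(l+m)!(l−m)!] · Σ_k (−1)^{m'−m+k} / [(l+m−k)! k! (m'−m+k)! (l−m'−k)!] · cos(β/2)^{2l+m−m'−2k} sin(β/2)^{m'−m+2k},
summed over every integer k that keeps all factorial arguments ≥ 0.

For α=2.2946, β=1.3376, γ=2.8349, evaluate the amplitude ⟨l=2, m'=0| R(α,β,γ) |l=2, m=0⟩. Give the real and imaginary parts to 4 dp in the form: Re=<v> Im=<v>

D^2_{0,0}(2.2946,1.3376,2.8349) = e^{-i·0·2.2946}·d^2_{0,0}(1.3376)·e^{-i·0·2.8349}. Compute d first:
Half-angle: c=0.784566, s=0.620045. N=√(2·2·2·2)=4.000000
The bounds max(0,m−m')=0 and min(l+m,l−m')=2 give 3 terms
  k=0: (−1)^0·4.0000/(4)·0.7846^4·0.6200^0 = +0.378895
  k=1: (−1)^1·4.0000/(1)·0.7846^2·0.6200^2 = -0.946598
  k=2: (−1)^2·4.0000/(4)·0.7846^0·0.6200^4 = +0.147806
d^2_{0,0}(1.3376) = +0.378895 -0.946598 +0.147806 = -0.419897
Phases: e^{-i·(0)·2.2946}=+1.000000+0.000000i, e^{-i·(0)·2.8349}=+1.000000+0.000000i ⇒ D=-0.419897+0.000000i

Re=-0.4199 Im=0.0000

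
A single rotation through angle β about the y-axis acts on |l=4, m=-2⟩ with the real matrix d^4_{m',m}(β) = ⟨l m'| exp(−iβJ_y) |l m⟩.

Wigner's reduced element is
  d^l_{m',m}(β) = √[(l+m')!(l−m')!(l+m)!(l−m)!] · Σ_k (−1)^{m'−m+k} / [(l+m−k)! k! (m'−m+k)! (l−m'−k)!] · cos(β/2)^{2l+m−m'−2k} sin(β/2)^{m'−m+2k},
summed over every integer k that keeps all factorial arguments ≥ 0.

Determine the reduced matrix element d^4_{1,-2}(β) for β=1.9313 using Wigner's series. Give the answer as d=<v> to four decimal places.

d=0.3865

d^4_{1,-2}(β=1.9313) via Wigner's sum:
Half-angle: c=0.568882, s=0.822419. N=√(120·6·2·720)=1018.233765
Admissible k: 0..2 (factorial args all ≥0)
  k=0: (−1)^3·1018.2338/(72)·0.5689^5·0.8224^3 = -0.468713
  k=1: (−1)^4·1018.2338/(48)·0.5689^3·0.8224^5 = +1.469397
  k=2: (−1)^5·1018.2338/(240)·0.5689^1·0.8224^7 = -0.614201
d^4_{1,-2}(1.9313) = -0.468713 +1.469397 -0.614201 = +0.386484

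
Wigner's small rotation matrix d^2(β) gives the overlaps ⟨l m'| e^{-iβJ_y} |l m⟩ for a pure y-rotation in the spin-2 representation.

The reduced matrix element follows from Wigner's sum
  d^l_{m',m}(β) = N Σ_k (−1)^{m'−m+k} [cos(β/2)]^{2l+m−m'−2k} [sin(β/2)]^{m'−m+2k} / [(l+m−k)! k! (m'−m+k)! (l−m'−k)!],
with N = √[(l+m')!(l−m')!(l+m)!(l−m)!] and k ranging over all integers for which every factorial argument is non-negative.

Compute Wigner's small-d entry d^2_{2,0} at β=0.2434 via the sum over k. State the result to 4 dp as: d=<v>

d=0.0356

d^2_{2,0}(β=0.2434) via Wigner's sum:
With c≡cos(β/2)=0.992604 and s≡sin(β/2)=0.121400, N=[24·1·2·2]^{1/2}=9.797959
k: max(0,(0)−(2))=0 … min(2+(0),2−(2))=0
  k=0: (−1)^2·9.7980/(4)·0.9926^2·0.1214^2 = +0.035568
d^2_{2,0}(0.2434) = +0.035568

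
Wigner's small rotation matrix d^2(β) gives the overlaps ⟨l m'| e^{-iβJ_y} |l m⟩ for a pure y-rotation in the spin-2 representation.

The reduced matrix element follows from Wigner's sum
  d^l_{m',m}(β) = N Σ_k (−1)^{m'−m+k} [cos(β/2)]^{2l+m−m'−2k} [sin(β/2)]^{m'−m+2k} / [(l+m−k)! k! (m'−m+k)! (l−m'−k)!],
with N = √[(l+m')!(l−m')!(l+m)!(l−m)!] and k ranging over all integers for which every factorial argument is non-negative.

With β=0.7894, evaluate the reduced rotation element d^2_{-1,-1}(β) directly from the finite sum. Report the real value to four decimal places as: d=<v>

d=0.3481

d^2_{-1,-1}(β=0.7894) via Wigner's sum:
With c≡cos(β/2)=0.923112 and s≡sin(β/2)=0.384531, N=[1·6·1·6]^{1/2}=6.000000
k: max(0,(-1)−(-1))=0 … min(2+(-1),2−(-1))=1
  k=0: (−1)^0·6.0000/(6)·0.9231^4·0.3845^0 = +0.726135
  k=1: (−1)^1·6.0000/(2)·0.9231^2·0.3845^2 = -0.378001
d^2_{-1,-1}(0.7894) = +0.726135 -0.378001 = +0.348134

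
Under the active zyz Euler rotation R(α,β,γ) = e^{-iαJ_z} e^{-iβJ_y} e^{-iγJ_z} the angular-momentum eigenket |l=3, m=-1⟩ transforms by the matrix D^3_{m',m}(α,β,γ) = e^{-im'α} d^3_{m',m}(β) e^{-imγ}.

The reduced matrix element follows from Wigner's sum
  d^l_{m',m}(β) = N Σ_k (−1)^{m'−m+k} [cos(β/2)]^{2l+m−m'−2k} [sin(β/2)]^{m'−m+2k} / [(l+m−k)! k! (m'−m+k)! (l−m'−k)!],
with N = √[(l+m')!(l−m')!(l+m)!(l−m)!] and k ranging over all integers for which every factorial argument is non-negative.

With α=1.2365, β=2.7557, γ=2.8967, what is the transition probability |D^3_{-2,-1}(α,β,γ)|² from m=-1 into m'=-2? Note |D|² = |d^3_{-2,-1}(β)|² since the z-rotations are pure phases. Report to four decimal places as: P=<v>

Split into d^3_{-2,-1}(β=2.7557) × two z-phases.
Half-angle: c=0.191751, s=0.981444. N=√(1·120·2·24)=75.894664
The bounds max(0,m−m')=1 and min(l+m,l−m')=2 give 2 terms
  k=1: (−1)^0·75.8947/(24)·0.1918^5·0.9814^1 = +0.000805
  k=2: (−1)^1·75.8947/(12)·0.1918^3·0.9814^3 = -0.042154
d^3_{-2,-1}(2.7557) = +0.000805 -0.042154 = -0.041350
|D^3_{-2,-1}|² = |d^3_{-2,-1}(β)|² = (-0.041350)² = 0.001710 (the z-rotation phases have unit modulus)

P=0.0017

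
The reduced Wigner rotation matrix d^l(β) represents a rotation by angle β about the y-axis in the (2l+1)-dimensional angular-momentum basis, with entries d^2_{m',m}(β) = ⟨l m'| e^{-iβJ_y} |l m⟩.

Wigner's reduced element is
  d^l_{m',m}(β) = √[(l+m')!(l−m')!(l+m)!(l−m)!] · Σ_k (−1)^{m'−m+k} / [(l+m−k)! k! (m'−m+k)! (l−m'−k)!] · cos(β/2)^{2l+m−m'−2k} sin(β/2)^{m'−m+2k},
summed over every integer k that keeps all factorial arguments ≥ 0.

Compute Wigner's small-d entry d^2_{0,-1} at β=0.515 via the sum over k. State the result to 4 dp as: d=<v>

d^2_{0,-1}(β=0.515) via Wigner's sum:
With c≡cos(β/2)=0.967030 and s≡sin(β/2)=0.254664, N=[2·2·1·6]^{1/2}=4.898979
Admissible k: 0..1 (factorial args all ≥0)
  k=0: (−1)^1·4.8990/(2)·0.9670^3·0.2547^1 = -0.564108
  k=1: (−1)^2·4.8990/(2)·0.9670^1·0.2547^3 = +0.039122
d^2_{0,-1}(0.515) = -0.564108 +0.039122 = -0.524986

d=-0.5250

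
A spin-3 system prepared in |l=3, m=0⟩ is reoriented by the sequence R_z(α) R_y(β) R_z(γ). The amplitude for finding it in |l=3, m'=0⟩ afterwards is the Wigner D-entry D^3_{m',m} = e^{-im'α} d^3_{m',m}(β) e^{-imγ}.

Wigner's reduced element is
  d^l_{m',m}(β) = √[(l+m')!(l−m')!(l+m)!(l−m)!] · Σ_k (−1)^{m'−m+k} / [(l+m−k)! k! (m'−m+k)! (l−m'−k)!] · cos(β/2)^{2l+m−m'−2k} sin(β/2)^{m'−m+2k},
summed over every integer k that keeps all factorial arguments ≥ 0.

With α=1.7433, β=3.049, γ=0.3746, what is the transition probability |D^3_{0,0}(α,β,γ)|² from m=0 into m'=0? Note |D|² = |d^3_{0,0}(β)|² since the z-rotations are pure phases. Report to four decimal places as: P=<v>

P=0.9495

D^3_{0,0}(1.7433,3.049,0.3746) = e^{-i·0·1.7433}·d^3_{0,0}(3.049)·e^{-i·0·0.3746}. Compute d first:
Half-angle: c=0.046280, s=0.998929. N=√(6·6·6·6)=36.000000
The bounds max(0,m−m')=0 and min(l+m,l−m')=3 give 4 terms
  k=0: (−1)^0·36.0000/(36)·0.0463^6·0.9989^0 = +0.000000
  k=1: (−1)^1·36.0000/(4)·0.0463^4·0.9989^2 = -0.000041
  k=2: (−1)^2·36.0000/(4)·0.0463^2·0.9989^4 = +0.019194
  k=3: (−1)^3·36.0000/(36)·0.0463^0·0.9989^6 = -0.993588
d^3_{0,0}(3.049) = +0.000000 -0.000041 +0.019194 -0.993588 = -0.974436
|D^3_{0,0}|² = |d^3_{0,0}(β)|² = (-0.974436)² = 0.949525 (the z-rotation phases have unit modulus)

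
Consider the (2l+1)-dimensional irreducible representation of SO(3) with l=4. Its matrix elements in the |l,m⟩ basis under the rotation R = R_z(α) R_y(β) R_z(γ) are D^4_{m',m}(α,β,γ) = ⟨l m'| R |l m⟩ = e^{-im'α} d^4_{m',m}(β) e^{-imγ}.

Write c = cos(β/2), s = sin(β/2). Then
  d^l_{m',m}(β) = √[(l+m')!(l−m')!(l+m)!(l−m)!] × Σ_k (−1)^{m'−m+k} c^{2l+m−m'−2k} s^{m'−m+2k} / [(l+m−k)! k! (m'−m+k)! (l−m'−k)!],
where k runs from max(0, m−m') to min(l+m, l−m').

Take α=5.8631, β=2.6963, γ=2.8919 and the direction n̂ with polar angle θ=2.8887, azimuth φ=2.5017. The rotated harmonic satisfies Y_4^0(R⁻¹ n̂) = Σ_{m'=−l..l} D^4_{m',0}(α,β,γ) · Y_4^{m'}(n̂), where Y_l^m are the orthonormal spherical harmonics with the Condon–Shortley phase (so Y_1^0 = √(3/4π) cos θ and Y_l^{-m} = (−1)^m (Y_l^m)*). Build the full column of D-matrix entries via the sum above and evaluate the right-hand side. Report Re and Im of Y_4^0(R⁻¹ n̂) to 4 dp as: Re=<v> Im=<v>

Re=-0.2653 Im=0.0000

Need the full column D^4_{m',0} for m'=−4..4 at α=5.8631, β=2.6963, γ=2.8919.
cos(β/2)=0.220811, sin(β/2)=0.975317
d^4_{-4,0}: single k=4 term ⇒ +0.017998;  D = -0.001968-0.017890i
d^4_{-3,0}: k∈[3..4] ⇒ +0.005762 -0.112423 = -0.106661;  D = -0.032593+0.101559i
d^4_{-2,0}: k∈[2..4] ⇒ +0.001046 -0.054420 +0.398142 = +0.344768;  D = +0.230076-0.256768i
d^4_{-1,0}: k∈[1..4] ⇒ +0.000112 -0.013068 +0.254952 -0.829002 = -0.587006;  D = -0.535969+0.239404i
d^4_{0,0}: k∈[0..4] ⇒ +0.000006 -0.001764 +0.077441 -0.671485 +0.818775 = +0.222972;  D = +0.222972+0.000000i
d^4_{1,0}: k∈[0..3] ⇒ -0.000112 +0.013068 -0.254952 +0.829002 = +0.587006;  D = +0.535969+0.239404i
d^4_{2,0}: k∈[0..2] ⇒ +0.001046 -0.054420 +0.398142 = +0.344768;  D = +0.230076+0.256768i
d^4_{3,0}: k∈[0..1] ⇒ -0.005762 +0.112423 = +0.106661;  D = +0.032593+0.101559i
d^4_{4,0}: single k=0 term ⇒ +0.017998;  D = -0.001968+0.017890i
Y_4^{m'}(θ=2.8887,φ=2.5017) and Σ D·Y over m':
  (-0.0020-0.0179i)·(-0.0014+0.0010i)  (-0.0326+0.1016i)·(-0.0065+0.0178i)  (+0.2301-0.2568i)·(+0.0334+0.1116i)  (-0.5360+0.2394i)·(+0.3274+0.2437i)  (+0.2230+0.0000i)·(+0.5959+0.0000i)  (+0.5360+0.2394i)·(-0.3274+0.2437i)  (+0.2301+0.2568i)·(+0.0334-0.1116i)  (+0.0326+0.1016i)·(+0.0065+0.0178i)  (-0.0020+0.0179i)·(-0.0014-0.0010i)
Y_4^0(R⁻¹ n̂) = -0.265310+0.000000i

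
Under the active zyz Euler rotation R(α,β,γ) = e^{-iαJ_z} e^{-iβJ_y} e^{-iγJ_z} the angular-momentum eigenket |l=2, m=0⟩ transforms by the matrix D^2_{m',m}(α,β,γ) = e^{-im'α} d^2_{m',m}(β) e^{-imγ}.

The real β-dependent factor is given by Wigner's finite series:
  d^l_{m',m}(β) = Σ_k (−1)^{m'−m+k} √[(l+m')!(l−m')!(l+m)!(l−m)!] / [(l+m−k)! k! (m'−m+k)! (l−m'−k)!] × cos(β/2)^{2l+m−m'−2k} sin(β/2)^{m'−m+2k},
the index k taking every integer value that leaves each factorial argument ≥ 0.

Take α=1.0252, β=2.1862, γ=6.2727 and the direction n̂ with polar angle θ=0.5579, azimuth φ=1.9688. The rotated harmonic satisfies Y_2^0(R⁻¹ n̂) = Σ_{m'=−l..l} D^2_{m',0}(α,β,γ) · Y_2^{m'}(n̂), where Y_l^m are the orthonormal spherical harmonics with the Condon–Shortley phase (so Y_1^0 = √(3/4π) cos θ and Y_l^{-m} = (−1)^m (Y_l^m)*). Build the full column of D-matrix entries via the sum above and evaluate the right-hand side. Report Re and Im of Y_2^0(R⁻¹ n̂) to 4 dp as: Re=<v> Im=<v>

Re=-0.2627 Im=0.0000

Need the full column D^2_{m',0} for m'=−2..2 at α=1.0252, β=2.1862, γ=6.2727.
cos(β/2)=0.459735, sin(β/2)=0.888056
d^2_{-2,0}: single k=2 term ⇒ +0.408292;  D = -0.188397+0.362228i
d^2_{-1,0}: k∈[1..2] ⇒ +0.211367 -0.788686 = -0.577319;  D = -0.299587-0.493503i
d^2_{0,0}: k∈[0..2] ⇒ +0.044671 -0.666738 +0.621960 = -0.000108;  D = -0.000108+0.000000i
d^2_{1,0}: k∈[0..1] ⇒ -0.211367 +0.788686 = +0.577319;  D = +0.299587-0.493503i
d^2_{2,0}: single k=0 term ⇒ +0.408292;  D = -0.188397-0.362228i
Y_2^{m'}(θ=0.5579,φ=1.9688) and Σ D·Y over m':
  (-0.1884+0.3622i)·(-0.0757+0.0774i)  (-0.2996-0.4935i)·(-0.1345-0.3199i)  (-0.0001+0.0000i)·(+0.3656+0.0000i)  (+0.2996-0.4935i)·(+0.1345-0.3199i)  (-0.1884-0.3622i)·(-0.0757-0.0774i)
Y_2^0(R⁻¹ n̂) = -0.262668+0.000000i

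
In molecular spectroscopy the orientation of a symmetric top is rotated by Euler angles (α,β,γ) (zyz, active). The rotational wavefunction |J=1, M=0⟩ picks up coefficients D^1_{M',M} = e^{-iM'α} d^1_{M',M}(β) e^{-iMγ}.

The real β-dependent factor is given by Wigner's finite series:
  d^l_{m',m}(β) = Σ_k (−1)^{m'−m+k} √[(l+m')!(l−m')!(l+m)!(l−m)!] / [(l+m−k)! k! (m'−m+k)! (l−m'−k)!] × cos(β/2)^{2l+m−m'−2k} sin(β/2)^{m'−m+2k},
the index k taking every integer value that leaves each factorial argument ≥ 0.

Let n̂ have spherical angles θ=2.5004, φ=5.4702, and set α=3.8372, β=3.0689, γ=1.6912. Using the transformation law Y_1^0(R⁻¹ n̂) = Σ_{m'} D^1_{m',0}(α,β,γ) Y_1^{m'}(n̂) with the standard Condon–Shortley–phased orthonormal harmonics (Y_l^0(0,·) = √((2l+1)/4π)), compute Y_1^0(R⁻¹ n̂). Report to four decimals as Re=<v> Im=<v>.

Re=0.3892 Im=0.0000

Need the full column D^1_{m',0} for m'=−1..1 at α=3.8372, β=3.0689, γ=1.6912.
cos(β/2)=0.036338, sin(β/2)=0.999340
d^1_{-1,0}: single k=1 term ⇒ +0.051356;  D = -0.039424-0.032912i
d^1_{0,0}: k∈[0..1] ⇒ +0.001320 -0.998680 = -0.997359;  D = -0.997359+0.000000i
d^1_{1,0}: single k=0 term ⇒ -0.051356;  D = +0.039424-0.032912i
Y_1^{m'}(θ=2.5004,φ=5.4702) and Σ D·Y over m':
  (-0.0394-0.0329i)·(+0.1420+0.1501i)  (-0.9974+0.0000i)·(-0.3916+0.0000i)  (+0.0394-0.0329i)·(-0.1420+0.1501i)
Y_1^0(R⁻¹ n̂) = +0.389204+0.000000i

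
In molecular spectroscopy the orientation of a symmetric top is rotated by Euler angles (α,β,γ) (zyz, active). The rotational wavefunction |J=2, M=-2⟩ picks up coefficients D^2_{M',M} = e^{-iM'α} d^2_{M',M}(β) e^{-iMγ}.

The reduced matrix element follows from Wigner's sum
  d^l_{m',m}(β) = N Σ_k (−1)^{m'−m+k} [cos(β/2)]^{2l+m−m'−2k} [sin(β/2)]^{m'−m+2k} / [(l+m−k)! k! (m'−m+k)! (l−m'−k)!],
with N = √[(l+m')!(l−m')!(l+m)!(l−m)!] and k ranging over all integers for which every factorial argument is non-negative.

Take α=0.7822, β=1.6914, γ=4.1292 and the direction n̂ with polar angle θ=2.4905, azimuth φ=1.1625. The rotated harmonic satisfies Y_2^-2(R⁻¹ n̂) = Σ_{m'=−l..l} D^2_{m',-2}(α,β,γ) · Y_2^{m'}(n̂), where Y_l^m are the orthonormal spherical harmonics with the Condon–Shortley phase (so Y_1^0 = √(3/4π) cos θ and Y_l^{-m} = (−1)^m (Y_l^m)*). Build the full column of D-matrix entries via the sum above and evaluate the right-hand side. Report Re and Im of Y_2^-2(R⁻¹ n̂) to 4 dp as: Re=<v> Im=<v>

Need the full column D^2_{m',-2} for m'=−2..2 at α=0.7822, β=1.6914, γ=4.1292.
cos(β/2)=0.663208, sin(β/2)=0.748436
d^2_{-2,-2}: single k=0 term ⇒ +0.193463;  D = -0.178340-0.074985i
d^2_{-1,-2}: single k=0 term ⇒ -0.436649;  D = +0.404821-0.163655i
d^2_{0,-2}: single k=0 term ⇒ +0.603508;  D = -0.237471+0.554824i
d^2_{1,-2}: single k=0 term ⇒ -0.556087;  D = -0.205118-0.516875i
d^2_{2,-2}: single k=0 term ⇒ +0.313774;  D = +0.287667+0.125308i
Y_2^{m'}(θ=2.4905,φ=1.1625) and Σ D·Y over m':
  (-0.1783-0.0750i)·(-0.0971-0.1034i)  (+0.4048-0.1637i)·(-0.1479+0.3418i)  (-0.2375+0.5548i)·(+0.2832+0.0000i)  (-0.2051-0.5169i)·(+0.1479+0.3418i)  (+0.2877+0.1253i)·(-0.0971+0.1034i)
Y_2^-2(R⁻¹ n̂) = +0.043824+0.216482i

Re=0.0438 Im=0.2165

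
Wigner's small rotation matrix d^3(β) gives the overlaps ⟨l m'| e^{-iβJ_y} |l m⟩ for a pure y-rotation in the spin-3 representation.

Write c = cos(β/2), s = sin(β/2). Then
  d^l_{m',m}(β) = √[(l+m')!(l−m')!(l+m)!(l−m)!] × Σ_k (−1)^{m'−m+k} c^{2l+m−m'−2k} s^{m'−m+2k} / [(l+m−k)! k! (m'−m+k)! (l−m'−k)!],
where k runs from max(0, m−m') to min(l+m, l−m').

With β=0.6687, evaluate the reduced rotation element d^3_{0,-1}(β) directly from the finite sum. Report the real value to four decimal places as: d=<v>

d=-0.5579

d^3_{0,-1}(β=0.6687) via Wigner's sum:
Half-angle: c=0.944624, s=0.328155. N=√(6·6·2·24)=41.569219
The bounds max(0,m−m')=0 and min(l+m,l−m')=2 give 3 terms
  k=0: (−1)^1·41.5692/(12)·0.9446^5·0.3282^1 = -0.854997
  k=1: (−1)^2·41.5692/(4)·0.9446^3·0.3282^3 = +0.309547
  k=2: (−1)^3·41.5692/(12)·0.9446^1·0.3282^5 = -0.012452
d^3_{0,-1}(0.6687) = -0.854997 +0.309547 -0.012452 = -0.557902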